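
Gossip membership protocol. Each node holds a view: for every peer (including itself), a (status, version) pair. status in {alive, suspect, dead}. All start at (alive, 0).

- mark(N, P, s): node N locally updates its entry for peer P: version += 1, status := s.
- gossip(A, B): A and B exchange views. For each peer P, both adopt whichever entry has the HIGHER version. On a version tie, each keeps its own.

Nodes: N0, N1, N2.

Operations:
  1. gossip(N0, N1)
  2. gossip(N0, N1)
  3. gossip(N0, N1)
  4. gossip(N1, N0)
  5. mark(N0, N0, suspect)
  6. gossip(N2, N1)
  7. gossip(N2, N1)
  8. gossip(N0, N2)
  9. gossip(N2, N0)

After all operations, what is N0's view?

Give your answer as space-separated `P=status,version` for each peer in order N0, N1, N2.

Answer: N0=suspect,1 N1=alive,0 N2=alive,0

Derivation:
Op 1: gossip N0<->N1 -> N0.N0=(alive,v0) N0.N1=(alive,v0) N0.N2=(alive,v0) | N1.N0=(alive,v0) N1.N1=(alive,v0) N1.N2=(alive,v0)
Op 2: gossip N0<->N1 -> N0.N0=(alive,v0) N0.N1=(alive,v0) N0.N2=(alive,v0) | N1.N0=(alive,v0) N1.N1=(alive,v0) N1.N2=(alive,v0)
Op 3: gossip N0<->N1 -> N0.N0=(alive,v0) N0.N1=(alive,v0) N0.N2=(alive,v0) | N1.N0=(alive,v0) N1.N1=(alive,v0) N1.N2=(alive,v0)
Op 4: gossip N1<->N0 -> N1.N0=(alive,v0) N1.N1=(alive,v0) N1.N2=(alive,v0) | N0.N0=(alive,v0) N0.N1=(alive,v0) N0.N2=(alive,v0)
Op 5: N0 marks N0=suspect -> (suspect,v1)
Op 6: gossip N2<->N1 -> N2.N0=(alive,v0) N2.N1=(alive,v0) N2.N2=(alive,v0) | N1.N0=(alive,v0) N1.N1=(alive,v0) N1.N2=(alive,v0)
Op 7: gossip N2<->N1 -> N2.N0=(alive,v0) N2.N1=(alive,v0) N2.N2=(alive,v0) | N1.N0=(alive,v0) N1.N1=(alive,v0) N1.N2=(alive,v0)
Op 8: gossip N0<->N2 -> N0.N0=(suspect,v1) N0.N1=(alive,v0) N0.N2=(alive,v0) | N2.N0=(suspect,v1) N2.N1=(alive,v0) N2.N2=(alive,v0)
Op 9: gossip N2<->N0 -> N2.N0=(suspect,v1) N2.N1=(alive,v0) N2.N2=(alive,v0) | N0.N0=(suspect,v1) N0.N1=(alive,v0) N0.N2=(alive,v0)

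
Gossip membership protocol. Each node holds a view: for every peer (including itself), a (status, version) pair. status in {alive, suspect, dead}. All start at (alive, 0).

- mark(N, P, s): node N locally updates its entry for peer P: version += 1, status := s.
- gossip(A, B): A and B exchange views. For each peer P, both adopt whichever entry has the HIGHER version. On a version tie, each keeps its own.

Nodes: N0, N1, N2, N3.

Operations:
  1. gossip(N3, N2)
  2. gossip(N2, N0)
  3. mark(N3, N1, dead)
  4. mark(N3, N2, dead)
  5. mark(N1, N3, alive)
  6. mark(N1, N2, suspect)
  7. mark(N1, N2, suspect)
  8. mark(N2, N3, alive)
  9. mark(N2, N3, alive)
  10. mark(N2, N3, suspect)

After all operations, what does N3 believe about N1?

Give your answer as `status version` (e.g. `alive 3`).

Answer: dead 1

Derivation:
Op 1: gossip N3<->N2 -> N3.N0=(alive,v0) N3.N1=(alive,v0) N3.N2=(alive,v0) N3.N3=(alive,v0) | N2.N0=(alive,v0) N2.N1=(alive,v0) N2.N2=(alive,v0) N2.N3=(alive,v0)
Op 2: gossip N2<->N0 -> N2.N0=(alive,v0) N2.N1=(alive,v0) N2.N2=(alive,v0) N2.N3=(alive,v0) | N0.N0=(alive,v0) N0.N1=(alive,v0) N0.N2=(alive,v0) N0.N3=(alive,v0)
Op 3: N3 marks N1=dead -> (dead,v1)
Op 4: N3 marks N2=dead -> (dead,v1)
Op 5: N1 marks N3=alive -> (alive,v1)
Op 6: N1 marks N2=suspect -> (suspect,v1)
Op 7: N1 marks N2=suspect -> (suspect,v2)
Op 8: N2 marks N3=alive -> (alive,v1)
Op 9: N2 marks N3=alive -> (alive,v2)
Op 10: N2 marks N3=suspect -> (suspect,v3)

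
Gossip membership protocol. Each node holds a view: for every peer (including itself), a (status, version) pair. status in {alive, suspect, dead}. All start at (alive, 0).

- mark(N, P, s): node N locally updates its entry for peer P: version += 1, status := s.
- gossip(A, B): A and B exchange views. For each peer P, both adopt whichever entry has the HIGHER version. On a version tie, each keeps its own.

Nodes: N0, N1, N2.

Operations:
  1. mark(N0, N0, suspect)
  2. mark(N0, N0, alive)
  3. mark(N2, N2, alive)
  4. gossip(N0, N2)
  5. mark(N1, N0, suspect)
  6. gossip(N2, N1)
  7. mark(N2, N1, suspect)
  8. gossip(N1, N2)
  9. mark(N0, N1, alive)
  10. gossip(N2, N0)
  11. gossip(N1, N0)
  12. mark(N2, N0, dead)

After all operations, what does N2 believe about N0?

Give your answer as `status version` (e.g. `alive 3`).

Op 1: N0 marks N0=suspect -> (suspect,v1)
Op 2: N0 marks N0=alive -> (alive,v2)
Op 3: N2 marks N2=alive -> (alive,v1)
Op 4: gossip N0<->N2 -> N0.N0=(alive,v2) N0.N1=(alive,v0) N0.N2=(alive,v1) | N2.N0=(alive,v2) N2.N1=(alive,v0) N2.N2=(alive,v1)
Op 5: N1 marks N0=suspect -> (suspect,v1)
Op 6: gossip N2<->N1 -> N2.N0=(alive,v2) N2.N1=(alive,v0) N2.N2=(alive,v1) | N1.N0=(alive,v2) N1.N1=(alive,v0) N1.N2=(alive,v1)
Op 7: N2 marks N1=suspect -> (suspect,v1)
Op 8: gossip N1<->N2 -> N1.N0=(alive,v2) N1.N1=(suspect,v1) N1.N2=(alive,v1) | N2.N0=(alive,v2) N2.N1=(suspect,v1) N2.N2=(alive,v1)
Op 9: N0 marks N1=alive -> (alive,v1)
Op 10: gossip N2<->N0 -> N2.N0=(alive,v2) N2.N1=(suspect,v1) N2.N2=(alive,v1) | N0.N0=(alive,v2) N0.N1=(alive,v1) N0.N2=(alive,v1)
Op 11: gossip N1<->N0 -> N1.N0=(alive,v2) N1.N1=(suspect,v1) N1.N2=(alive,v1) | N0.N0=(alive,v2) N0.N1=(alive,v1) N0.N2=(alive,v1)
Op 12: N2 marks N0=dead -> (dead,v3)

Answer: dead 3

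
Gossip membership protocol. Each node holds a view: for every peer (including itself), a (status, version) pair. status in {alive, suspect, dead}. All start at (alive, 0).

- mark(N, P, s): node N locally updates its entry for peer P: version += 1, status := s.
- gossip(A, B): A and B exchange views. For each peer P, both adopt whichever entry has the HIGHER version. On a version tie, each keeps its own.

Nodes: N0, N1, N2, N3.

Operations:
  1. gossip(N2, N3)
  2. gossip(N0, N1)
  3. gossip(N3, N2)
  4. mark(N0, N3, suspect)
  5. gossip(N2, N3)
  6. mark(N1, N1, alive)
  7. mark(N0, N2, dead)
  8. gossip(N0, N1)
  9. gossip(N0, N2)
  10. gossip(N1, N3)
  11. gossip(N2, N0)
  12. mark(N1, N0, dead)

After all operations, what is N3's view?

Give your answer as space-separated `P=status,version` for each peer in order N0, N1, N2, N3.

Op 1: gossip N2<->N3 -> N2.N0=(alive,v0) N2.N1=(alive,v0) N2.N2=(alive,v0) N2.N3=(alive,v0) | N3.N0=(alive,v0) N3.N1=(alive,v0) N3.N2=(alive,v0) N3.N3=(alive,v0)
Op 2: gossip N0<->N1 -> N0.N0=(alive,v0) N0.N1=(alive,v0) N0.N2=(alive,v0) N0.N3=(alive,v0) | N1.N0=(alive,v0) N1.N1=(alive,v0) N1.N2=(alive,v0) N1.N3=(alive,v0)
Op 3: gossip N3<->N2 -> N3.N0=(alive,v0) N3.N1=(alive,v0) N3.N2=(alive,v0) N3.N3=(alive,v0) | N2.N0=(alive,v0) N2.N1=(alive,v0) N2.N2=(alive,v0) N2.N3=(alive,v0)
Op 4: N0 marks N3=suspect -> (suspect,v1)
Op 5: gossip N2<->N3 -> N2.N0=(alive,v0) N2.N1=(alive,v0) N2.N2=(alive,v0) N2.N3=(alive,v0) | N3.N0=(alive,v0) N3.N1=(alive,v0) N3.N2=(alive,v0) N3.N3=(alive,v0)
Op 6: N1 marks N1=alive -> (alive,v1)
Op 7: N0 marks N2=dead -> (dead,v1)
Op 8: gossip N0<->N1 -> N0.N0=(alive,v0) N0.N1=(alive,v1) N0.N2=(dead,v1) N0.N3=(suspect,v1) | N1.N0=(alive,v0) N1.N1=(alive,v1) N1.N2=(dead,v1) N1.N3=(suspect,v1)
Op 9: gossip N0<->N2 -> N0.N0=(alive,v0) N0.N1=(alive,v1) N0.N2=(dead,v1) N0.N3=(suspect,v1) | N2.N0=(alive,v0) N2.N1=(alive,v1) N2.N2=(dead,v1) N2.N3=(suspect,v1)
Op 10: gossip N1<->N3 -> N1.N0=(alive,v0) N1.N1=(alive,v1) N1.N2=(dead,v1) N1.N3=(suspect,v1) | N3.N0=(alive,v0) N3.N1=(alive,v1) N3.N2=(dead,v1) N3.N3=(suspect,v1)
Op 11: gossip N2<->N0 -> N2.N0=(alive,v0) N2.N1=(alive,v1) N2.N2=(dead,v1) N2.N3=(suspect,v1) | N0.N0=(alive,v0) N0.N1=(alive,v1) N0.N2=(dead,v1) N0.N3=(suspect,v1)
Op 12: N1 marks N0=dead -> (dead,v1)

Answer: N0=alive,0 N1=alive,1 N2=dead,1 N3=suspect,1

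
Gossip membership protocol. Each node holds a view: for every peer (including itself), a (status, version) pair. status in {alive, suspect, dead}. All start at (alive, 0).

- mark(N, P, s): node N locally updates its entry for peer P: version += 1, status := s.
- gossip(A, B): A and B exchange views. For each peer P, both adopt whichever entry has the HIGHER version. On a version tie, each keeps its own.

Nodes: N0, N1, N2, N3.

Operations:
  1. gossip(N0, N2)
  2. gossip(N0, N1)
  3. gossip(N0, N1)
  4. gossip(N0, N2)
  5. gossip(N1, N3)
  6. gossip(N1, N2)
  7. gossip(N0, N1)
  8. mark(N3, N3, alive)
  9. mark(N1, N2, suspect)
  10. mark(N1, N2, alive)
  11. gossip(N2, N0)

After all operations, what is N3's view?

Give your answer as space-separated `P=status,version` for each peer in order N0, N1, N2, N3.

Op 1: gossip N0<->N2 -> N0.N0=(alive,v0) N0.N1=(alive,v0) N0.N2=(alive,v0) N0.N3=(alive,v0) | N2.N0=(alive,v0) N2.N1=(alive,v0) N2.N2=(alive,v0) N2.N3=(alive,v0)
Op 2: gossip N0<->N1 -> N0.N0=(alive,v0) N0.N1=(alive,v0) N0.N2=(alive,v0) N0.N3=(alive,v0) | N1.N0=(alive,v0) N1.N1=(alive,v0) N1.N2=(alive,v0) N1.N3=(alive,v0)
Op 3: gossip N0<->N1 -> N0.N0=(alive,v0) N0.N1=(alive,v0) N0.N2=(alive,v0) N0.N3=(alive,v0) | N1.N0=(alive,v0) N1.N1=(alive,v0) N1.N2=(alive,v0) N1.N3=(alive,v0)
Op 4: gossip N0<->N2 -> N0.N0=(alive,v0) N0.N1=(alive,v0) N0.N2=(alive,v0) N0.N3=(alive,v0) | N2.N0=(alive,v0) N2.N1=(alive,v0) N2.N2=(alive,v0) N2.N3=(alive,v0)
Op 5: gossip N1<->N3 -> N1.N0=(alive,v0) N1.N1=(alive,v0) N1.N2=(alive,v0) N1.N3=(alive,v0) | N3.N0=(alive,v0) N3.N1=(alive,v0) N3.N2=(alive,v0) N3.N3=(alive,v0)
Op 6: gossip N1<->N2 -> N1.N0=(alive,v0) N1.N1=(alive,v0) N1.N2=(alive,v0) N1.N3=(alive,v0) | N2.N0=(alive,v0) N2.N1=(alive,v0) N2.N2=(alive,v0) N2.N3=(alive,v0)
Op 7: gossip N0<->N1 -> N0.N0=(alive,v0) N0.N1=(alive,v0) N0.N2=(alive,v0) N0.N3=(alive,v0) | N1.N0=(alive,v0) N1.N1=(alive,v0) N1.N2=(alive,v0) N1.N3=(alive,v0)
Op 8: N3 marks N3=alive -> (alive,v1)
Op 9: N1 marks N2=suspect -> (suspect,v1)
Op 10: N1 marks N2=alive -> (alive,v2)
Op 11: gossip N2<->N0 -> N2.N0=(alive,v0) N2.N1=(alive,v0) N2.N2=(alive,v0) N2.N3=(alive,v0) | N0.N0=(alive,v0) N0.N1=(alive,v0) N0.N2=(alive,v0) N0.N3=(alive,v0)

Answer: N0=alive,0 N1=alive,0 N2=alive,0 N3=alive,1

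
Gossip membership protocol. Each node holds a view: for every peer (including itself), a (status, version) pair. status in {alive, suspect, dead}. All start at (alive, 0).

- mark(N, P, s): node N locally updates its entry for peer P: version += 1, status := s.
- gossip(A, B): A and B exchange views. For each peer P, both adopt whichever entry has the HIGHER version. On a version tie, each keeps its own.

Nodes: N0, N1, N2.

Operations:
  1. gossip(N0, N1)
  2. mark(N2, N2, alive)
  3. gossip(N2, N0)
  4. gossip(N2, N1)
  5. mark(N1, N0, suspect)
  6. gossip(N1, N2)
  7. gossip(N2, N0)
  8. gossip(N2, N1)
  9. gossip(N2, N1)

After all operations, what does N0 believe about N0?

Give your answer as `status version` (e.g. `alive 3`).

Op 1: gossip N0<->N1 -> N0.N0=(alive,v0) N0.N1=(alive,v0) N0.N2=(alive,v0) | N1.N0=(alive,v0) N1.N1=(alive,v0) N1.N2=(alive,v0)
Op 2: N2 marks N2=alive -> (alive,v1)
Op 3: gossip N2<->N0 -> N2.N0=(alive,v0) N2.N1=(alive,v0) N2.N2=(alive,v1) | N0.N0=(alive,v0) N0.N1=(alive,v0) N0.N2=(alive,v1)
Op 4: gossip N2<->N1 -> N2.N0=(alive,v0) N2.N1=(alive,v0) N2.N2=(alive,v1) | N1.N0=(alive,v0) N1.N1=(alive,v0) N1.N2=(alive,v1)
Op 5: N1 marks N0=suspect -> (suspect,v1)
Op 6: gossip N1<->N2 -> N1.N0=(suspect,v1) N1.N1=(alive,v0) N1.N2=(alive,v1) | N2.N0=(suspect,v1) N2.N1=(alive,v0) N2.N2=(alive,v1)
Op 7: gossip N2<->N0 -> N2.N0=(suspect,v1) N2.N1=(alive,v0) N2.N2=(alive,v1) | N0.N0=(suspect,v1) N0.N1=(alive,v0) N0.N2=(alive,v1)
Op 8: gossip N2<->N1 -> N2.N0=(suspect,v1) N2.N1=(alive,v0) N2.N2=(alive,v1) | N1.N0=(suspect,v1) N1.N1=(alive,v0) N1.N2=(alive,v1)
Op 9: gossip N2<->N1 -> N2.N0=(suspect,v1) N2.N1=(alive,v0) N2.N2=(alive,v1) | N1.N0=(suspect,v1) N1.N1=(alive,v0) N1.N2=(alive,v1)

Answer: suspect 1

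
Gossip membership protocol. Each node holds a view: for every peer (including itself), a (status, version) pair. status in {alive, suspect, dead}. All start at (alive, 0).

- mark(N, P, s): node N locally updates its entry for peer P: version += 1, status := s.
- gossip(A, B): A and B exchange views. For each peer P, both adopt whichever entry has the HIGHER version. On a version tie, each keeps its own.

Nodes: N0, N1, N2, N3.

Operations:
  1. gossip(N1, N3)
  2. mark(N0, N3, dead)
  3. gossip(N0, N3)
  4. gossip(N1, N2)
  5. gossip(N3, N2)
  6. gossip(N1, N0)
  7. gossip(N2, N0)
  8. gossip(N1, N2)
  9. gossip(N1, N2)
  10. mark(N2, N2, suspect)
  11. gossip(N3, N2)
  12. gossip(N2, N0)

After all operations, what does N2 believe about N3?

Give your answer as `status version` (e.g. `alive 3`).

Answer: dead 1

Derivation:
Op 1: gossip N1<->N3 -> N1.N0=(alive,v0) N1.N1=(alive,v0) N1.N2=(alive,v0) N1.N3=(alive,v0) | N3.N0=(alive,v0) N3.N1=(alive,v0) N3.N2=(alive,v0) N3.N3=(alive,v0)
Op 2: N0 marks N3=dead -> (dead,v1)
Op 3: gossip N0<->N3 -> N0.N0=(alive,v0) N0.N1=(alive,v0) N0.N2=(alive,v0) N0.N3=(dead,v1) | N3.N0=(alive,v0) N3.N1=(alive,v0) N3.N2=(alive,v0) N3.N3=(dead,v1)
Op 4: gossip N1<->N2 -> N1.N0=(alive,v0) N1.N1=(alive,v0) N1.N2=(alive,v0) N1.N3=(alive,v0) | N2.N0=(alive,v0) N2.N1=(alive,v0) N2.N2=(alive,v0) N2.N3=(alive,v0)
Op 5: gossip N3<->N2 -> N3.N0=(alive,v0) N3.N1=(alive,v0) N3.N2=(alive,v0) N3.N3=(dead,v1) | N2.N0=(alive,v0) N2.N1=(alive,v0) N2.N2=(alive,v0) N2.N3=(dead,v1)
Op 6: gossip N1<->N0 -> N1.N0=(alive,v0) N1.N1=(alive,v0) N1.N2=(alive,v0) N1.N3=(dead,v1) | N0.N0=(alive,v0) N0.N1=(alive,v0) N0.N2=(alive,v0) N0.N3=(dead,v1)
Op 7: gossip N2<->N0 -> N2.N0=(alive,v0) N2.N1=(alive,v0) N2.N2=(alive,v0) N2.N3=(dead,v1) | N0.N0=(alive,v0) N0.N1=(alive,v0) N0.N2=(alive,v0) N0.N3=(dead,v1)
Op 8: gossip N1<->N2 -> N1.N0=(alive,v0) N1.N1=(alive,v0) N1.N2=(alive,v0) N1.N3=(dead,v1) | N2.N0=(alive,v0) N2.N1=(alive,v0) N2.N2=(alive,v0) N2.N3=(dead,v1)
Op 9: gossip N1<->N2 -> N1.N0=(alive,v0) N1.N1=(alive,v0) N1.N2=(alive,v0) N1.N3=(dead,v1) | N2.N0=(alive,v0) N2.N1=(alive,v0) N2.N2=(alive,v0) N2.N3=(dead,v1)
Op 10: N2 marks N2=suspect -> (suspect,v1)
Op 11: gossip N3<->N2 -> N3.N0=(alive,v0) N3.N1=(alive,v0) N3.N2=(suspect,v1) N3.N3=(dead,v1) | N2.N0=(alive,v0) N2.N1=(alive,v0) N2.N2=(suspect,v1) N2.N3=(dead,v1)
Op 12: gossip N2<->N0 -> N2.N0=(alive,v0) N2.N1=(alive,v0) N2.N2=(suspect,v1) N2.N3=(dead,v1) | N0.N0=(alive,v0) N0.N1=(alive,v0) N0.N2=(suspect,v1) N0.N3=(dead,v1)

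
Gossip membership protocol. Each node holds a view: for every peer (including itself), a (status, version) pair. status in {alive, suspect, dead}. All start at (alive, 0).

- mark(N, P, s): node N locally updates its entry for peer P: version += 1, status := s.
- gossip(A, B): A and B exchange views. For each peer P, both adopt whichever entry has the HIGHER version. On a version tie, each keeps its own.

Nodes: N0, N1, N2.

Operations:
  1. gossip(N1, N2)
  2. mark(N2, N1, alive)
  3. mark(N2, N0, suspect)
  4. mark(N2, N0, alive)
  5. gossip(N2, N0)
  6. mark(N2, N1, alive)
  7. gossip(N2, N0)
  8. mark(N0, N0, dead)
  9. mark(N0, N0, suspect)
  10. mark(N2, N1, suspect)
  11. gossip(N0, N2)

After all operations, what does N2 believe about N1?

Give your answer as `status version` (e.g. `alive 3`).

Op 1: gossip N1<->N2 -> N1.N0=(alive,v0) N1.N1=(alive,v0) N1.N2=(alive,v0) | N2.N0=(alive,v0) N2.N1=(alive,v0) N2.N2=(alive,v0)
Op 2: N2 marks N1=alive -> (alive,v1)
Op 3: N2 marks N0=suspect -> (suspect,v1)
Op 4: N2 marks N0=alive -> (alive,v2)
Op 5: gossip N2<->N0 -> N2.N0=(alive,v2) N2.N1=(alive,v1) N2.N2=(alive,v0) | N0.N0=(alive,v2) N0.N1=(alive,v1) N0.N2=(alive,v0)
Op 6: N2 marks N1=alive -> (alive,v2)
Op 7: gossip N2<->N0 -> N2.N0=(alive,v2) N2.N1=(alive,v2) N2.N2=(alive,v0) | N0.N0=(alive,v2) N0.N1=(alive,v2) N0.N2=(alive,v0)
Op 8: N0 marks N0=dead -> (dead,v3)
Op 9: N0 marks N0=suspect -> (suspect,v4)
Op 10: N2 marks N1=suspect -> (suspect,v3)
Op 11: gossip N0<->N2 -> N0.N0=(suspect,v4) N0.N1=(suspect,v3) N0.N2=(alive,v0) | N2.N0=(suspect,v4) N2.N1=(suspect,v3) N2.N2=(alive,v0)

Answer: suspect 3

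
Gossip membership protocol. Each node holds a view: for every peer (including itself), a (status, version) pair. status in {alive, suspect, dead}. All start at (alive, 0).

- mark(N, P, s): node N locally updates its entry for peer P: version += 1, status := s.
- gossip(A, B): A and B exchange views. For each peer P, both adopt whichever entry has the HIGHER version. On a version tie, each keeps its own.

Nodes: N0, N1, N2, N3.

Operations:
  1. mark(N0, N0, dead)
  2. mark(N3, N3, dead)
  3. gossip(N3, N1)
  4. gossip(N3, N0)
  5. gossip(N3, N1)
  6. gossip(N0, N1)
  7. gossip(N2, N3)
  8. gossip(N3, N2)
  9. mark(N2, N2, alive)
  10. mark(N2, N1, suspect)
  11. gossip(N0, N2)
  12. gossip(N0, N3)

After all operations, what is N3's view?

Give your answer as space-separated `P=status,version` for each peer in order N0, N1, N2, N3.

Answer: N0=dead,1 N1=suspect,1 N2=alive,1 N3=dead,1

Derivation:
Op 1: N0 marks N0=dead -> (dead,v1)
Op 2: N3 marks N3=dead -> (dead,v1)
Op 3: gossip N3<->N1 -> N3.N0=(alive,v0) N3.N1=(alive,v0) N3.N2=(alive,v0) N3.N3=(dead,v1) | N1.N0=(alive,v0) N1.N1=(alive,v0) N1.N2=(alive,v0) N1.N3=(dead,v1)
Op 4: gossip N3<->N0 -> N3.N0=(dead,v1) N3.N1=(alive,v0) N3.N2=(alive,v0) N3.N3=(dead,v1) | N0.N0=(dead,v1) N0.N1=(alive,v0) N0.N2=(alive,v0) N0.N3=(dead,v1)
Op 5: gossip N3<->N1 -> N3.N0=(dead,v1) N3.N1=(alive,v0) N3.N2=(alive,v0) N3.N3=(dead,v1) | N1.N0=(dead,v1) N1.N1=(alive,v0) N1.N2=(alive,v0) N1.N3=(dead,v1)
Op 6: gossip N0<->N1 -> N0.N0=(dead,v1) N0.N1=(alive,v0) N0.N2=(alive,v0) N0.N3=(dead,v1) | N1.N0=(dead,v1) N1.N1=(alive,v0) N1.N2=(alive,v0) N1.N3=(dead,v1)
Op 7: gossip N2<->N3 -> N2.N0=(dead,v1) N2.N1=(alive,v0) N2.N2=(alive,v0) N2.N3=(dead,v1) | N3.N0=(dead,v1) N3.N1=(alive,v0) N3.N2=(alive,v0) N3.N3=(dead,v1)
Op 8: gossip N3<->N2 -> N3.N0=(dead,v1) N3.N1=(alive,v0) N3.N2=(alive,v0) N3.N3=(dead,v1) | N2.N0=(dead,v1) N2.N1=(alive,v0) N2.N2=(alive,v0) N2.N3=(dead,v1)
Op 9: N2 marks N2=alive -> (alive,v1)
Op 10: N2 marks N1=suspect -> (suspect,v1)
Op 11: gossip N0<->N2 -> N0.N0=(dead,v1) N0.N1=(suspect,v1) N0.N2=(alive,v1) N0.N3=(dead,v1) | N2.N0=(dead,v1) N2.N1=(suspect,v1) N2.N2=(alive,v1) N2.N3=(dead,v1)
Op 12: gossip N0<->N3 -> N0.N0=(dead,v1) N0.N1=(suspect,v1) N0.N2=(alive,v1) N0.N3=(dead,v1) | N3.N0=(dead,v1) N3.N1=(suspect,v1) N3.N2=(alive,v1) N3.N3=(dead,v1)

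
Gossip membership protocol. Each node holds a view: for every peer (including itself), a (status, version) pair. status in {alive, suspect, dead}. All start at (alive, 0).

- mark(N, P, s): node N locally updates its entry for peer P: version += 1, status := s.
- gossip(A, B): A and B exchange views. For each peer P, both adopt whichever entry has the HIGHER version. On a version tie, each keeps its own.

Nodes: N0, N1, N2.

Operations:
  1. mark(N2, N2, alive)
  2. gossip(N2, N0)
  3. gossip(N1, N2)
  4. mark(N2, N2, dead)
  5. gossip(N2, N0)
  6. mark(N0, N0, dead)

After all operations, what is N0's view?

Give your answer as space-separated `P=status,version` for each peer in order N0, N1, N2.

Answer: N0=dead,1 N1=alive,0 N2=dead,2

Derivation:
Op 1: N2 marks N2=alive -> (alive,v1)
Op 2: gossip N2<->N0 -> N2.N0=(alive,v0) N2.N1=(alive,v0) N2.N2=(alive,v1) | N0.N0=(alive,v0) N0.N1=(alive,v0) N0.N2=(alive,v1)
Op 3: gossip N1<->N2 -> N1.N0=(alive,v0) N1.N1=(alive,v0) N1.N2=(alive,v1) | N2.N0=(alive,v0) N2.N1=(alive,v0) N2.N2=(alive,v1)
Op 4: N2 marks N2=dead -> (dead,v2)
Op 5: gossip N2<->N0 -> N2.N0=(alive,v0) N2.N1=(alive,v0) N2.N2=(dead,v2) | N0.N0=(alive,v0) N0.N1=(alive,v0) N0.N2=(dead,v2)
Op 6: N0 marks N0=dead -> (dead,v1)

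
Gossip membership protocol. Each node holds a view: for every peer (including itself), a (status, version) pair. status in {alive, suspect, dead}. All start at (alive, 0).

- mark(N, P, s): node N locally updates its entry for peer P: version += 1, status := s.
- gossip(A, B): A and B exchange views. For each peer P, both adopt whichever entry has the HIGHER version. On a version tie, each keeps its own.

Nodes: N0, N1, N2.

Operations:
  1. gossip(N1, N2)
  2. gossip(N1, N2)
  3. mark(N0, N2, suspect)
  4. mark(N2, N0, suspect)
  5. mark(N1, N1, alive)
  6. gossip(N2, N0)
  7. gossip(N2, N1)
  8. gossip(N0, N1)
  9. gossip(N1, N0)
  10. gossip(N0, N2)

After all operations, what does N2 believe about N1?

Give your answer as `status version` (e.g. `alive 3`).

Op 1: gossip N1<->N2 -> N1.N0=(alive,v0) N1.N1=(alive,v0) N1.N2=(alive,v0) | N2.N0=(alive,v0) N2.N1=(alive,v0) N2.N2=(alive,v0)
Op 2: gossip N1<->N2 -> N1.N0=(alive,v0) N1.N1=(alive,v0) N1.N2=(alive,v0) | N2.N0=(alive,v0) N2.N1=(alive,v0) N2.N2=(alive,v0)
Op 3: N0 marks N2=suspect -> (suspect,v1)
Op 4: N2 marks N0=suspect -> (suspect,v1)
Op 5: N1 marks N1=alive -> (alive,v1)
Op 6: gossip N2<->N0 -> N2.N0=(suspect,v1) N2.N1=(alive,v0) N2.N2=(suspect,v1) | N0.N0=(suspect,v1) N0.N1=(alive,v0) N0.N2=(suspect,v1)
Op 7: gossip N2<->N1 -> N2.N0=(suspect,v1) N2.N1=(alive,v1) N2.N2=(suspect,v1) | N1.N0=(suspect,v1) N1.N1=(alive,v1) N1.N2=(suspect,v1)
Op 8: gossip N0<->N1 -> N0.N0=(suspect,v1) N0.N1=(alive,v1) N0.N2=(suspect,v1) | N1.N0=(suspect,v1) N1.N1=(alive,v1) N1.N2=(suspect,v1)
Op 9: gossip N1<->N0 -> N1.N0=(suspect,v1) N1.N1=(alive,v1) N1.N2=(suspect,v1) | N0.N0=(suspect,v1) N0.N1=(alive,v1) N0.N2=(suspect,v1)
Op 10: gossip N0<->N2 -> N0.N0=(suspect,v1) N0.N1=(alive,v1) N0.N2=(suspect,v1) | N2.N0=(suspect,v1) N2.N1=(alive,v1) N2.N2=(suspect,v1)

Answer: alive 1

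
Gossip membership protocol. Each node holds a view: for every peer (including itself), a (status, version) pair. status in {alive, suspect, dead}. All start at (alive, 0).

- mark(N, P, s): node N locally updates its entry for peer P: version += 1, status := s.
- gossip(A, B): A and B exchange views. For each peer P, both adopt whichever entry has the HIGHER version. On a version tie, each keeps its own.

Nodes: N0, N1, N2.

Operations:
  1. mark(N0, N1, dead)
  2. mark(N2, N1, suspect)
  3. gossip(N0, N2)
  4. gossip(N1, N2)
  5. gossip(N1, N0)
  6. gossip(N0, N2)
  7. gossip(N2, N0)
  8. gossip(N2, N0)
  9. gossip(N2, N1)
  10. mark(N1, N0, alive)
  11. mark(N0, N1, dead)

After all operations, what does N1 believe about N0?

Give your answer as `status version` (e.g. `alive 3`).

Op 1: N0 marks N1=dead -> (dead,v1)
Op 2: N2 marks N1=suspect -> (suspect,v1)
Op 3: gossip N0<->N2 -> N0.N0=(alive,v0) N0.N1=(dead,v1) N0.N2=(alive,v0) | N2.N0=(alive,v0) N2.N1=(suspect,v1) N2.N2=(alive,v0)
Op 4: gossip N1<->N2 -> N1.N0=(alive,v0) N1.N1=(suspect,v1) N1.N2=(alive,v0) | N2.N0=(alive,v0) N2.N1=(suspect,v1) N2.N2=(alive,v0)
Op 5: gossip N1<->N0 -> N1.N0=(alive,v0) N1.N1=(suspect,v1) N1.N2=(alive,v0) | N0.N0=(alive,v0) N0.N1=(dead,v1) N0.N2=(alive,v0)
Op 6: gossip N0<->N2 -> N0.N0=(alive,v0) N0.N1=(dead,v1) N0.N2=(alive,v0) | N2.N0=(alive,v0) N2.N1=(suspect,v1) N2.N2=(alive,v0)
Op 7: gossip N2<->N0 -> N2.N0=(alive,v0) N2.N1=(suspect,v1) N2.N2=(alive,v0) | N0.N0=(alive,v0) N0.N1=(dead,v1) N0.N2=(alive,v0)
Op 8: gossip N2<->N0 -> N2.N0=(alive,v0) N2.N1=(suspect,v1) N2.N2=(alive,v0) | N0.N0=(alive,v0) N0.N1=(dead,v1) N0.N2=(alive,v0)
Op 9: gossip N2<->N1 -> N2.N0=(alive,v0) N2.N1=(suspect,v1) N2.N2=(alive,v0) | N1.N0=(alive,v0) N1.N1=(suspect,v1) N1.N2=(alive,v0)
Op 10: N1 marks N0=alive -> (alive,v1)
Op 11: N0 marks N1=dead -> (dead,v2)

Answer: alive 1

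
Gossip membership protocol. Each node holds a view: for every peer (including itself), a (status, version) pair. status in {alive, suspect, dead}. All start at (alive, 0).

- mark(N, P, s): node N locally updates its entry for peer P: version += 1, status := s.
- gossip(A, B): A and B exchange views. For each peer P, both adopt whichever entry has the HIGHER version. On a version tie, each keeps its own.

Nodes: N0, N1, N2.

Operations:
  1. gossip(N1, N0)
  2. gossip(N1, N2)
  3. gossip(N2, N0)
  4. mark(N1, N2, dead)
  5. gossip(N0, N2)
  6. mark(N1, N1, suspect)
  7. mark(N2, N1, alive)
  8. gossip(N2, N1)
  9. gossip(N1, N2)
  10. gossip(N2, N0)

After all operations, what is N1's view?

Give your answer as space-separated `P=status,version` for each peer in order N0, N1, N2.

Answer: N0=alive,0 N1=suspect,1 N2=dead,1

Derivation:
Op 1: gossip N1<->N0 -> N1.N0=(alive,v0) N1.N1=(alive,v0) N1.N2=(alive,v0) | N0.N0=(alive,v0) N0.N1=(alive,v0) N0.N2=(alive,v0)
Op 2: gossip N1<->N2 -> N1.N0=(alive,v0) N1.N1=(alive,v0) N1.N2=(alive,v0) | N2.N0=(alive,v0) N2.N1=(alive,v0) N2.N2=(alive,v0)
Op 3: gossip N2<->N0 -> N2.N0=(alive,v0) N2.N1=(alive,v0) N2.N2=(alive,v0) | N0.N0=(alive,v0) N0.N1=(alive,v0) N0.N2=(alive,v0)
Op 4: N1 marks N2=dead -> (dead,v1)
Op 5: gossip N0<->N2 -> N0.N0=(alive,v0) N0.N1=(alive,v0) N0.N2=(alive,v0) | N2.N0=(alive,v0) N2.N1=(alive,v0) N2.N2=(alive,v0)
Op 6: N1 marks N1=suspect -> (suspect,v1)
Op 7: N2 marks N1=alive -> (alive,v1)
Op 8: gossip N2<->N1 -> N2.N0=(alive,v0) N2.N1=(alive,v1) N2.N2=(dead,v1) | N1.N0=(alive,v0) N1.N1=(suspect,v1) N1.N2=(dead,v1)
Op 9: gossip N1<->N2 -> N1.N0=(alive,v0) N1.N1=(suspect,v1) N1.N2=(dead,v1) | N2.N0=(alive,v0) N2.N1=(alive,v1) N2.N2=(dead,v1)
Op 10: gossip N2<->N0 -> N2.N0=(alive,v0) N2.N1=(alive,v1) N2.N2=(dead,v1) | N0.N0=(alive,v0) N0.N1=(alive,v1) N0.N2=(dead,v1)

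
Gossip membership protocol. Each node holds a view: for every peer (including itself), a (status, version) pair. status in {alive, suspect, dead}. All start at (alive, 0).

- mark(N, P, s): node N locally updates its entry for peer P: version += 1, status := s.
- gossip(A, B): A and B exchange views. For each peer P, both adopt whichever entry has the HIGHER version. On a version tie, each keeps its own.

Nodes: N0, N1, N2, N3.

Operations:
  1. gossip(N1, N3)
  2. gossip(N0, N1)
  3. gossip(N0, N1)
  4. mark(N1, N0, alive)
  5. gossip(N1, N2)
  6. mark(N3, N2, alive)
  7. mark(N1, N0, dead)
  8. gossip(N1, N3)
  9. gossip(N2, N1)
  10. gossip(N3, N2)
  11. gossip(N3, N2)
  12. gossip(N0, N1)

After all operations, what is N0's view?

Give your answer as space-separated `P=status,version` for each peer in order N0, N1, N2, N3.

Op 1: gossip N1<->N3 -> N1.N0=(alive,v0) N1.N1=(alive,v0) N1.N2=(alive,v0) N1.N3=(alive,v0) | N3.N0=(alive,v0) N3.N1=(alive,v0) N3.N2=(alive,v0) N3.N3=(alive,v0)
Op 2: gossip N0<->N1 -> N0.N0=(alive,v0) N0.N1=(alive,v0) N0.N2=(alive,v0) N0.N3=(alive,v0) | N1.N0=(alive,v0) N1.N1=(alive,v0) N1.N2=(alive,v0) N1.N3=(alive,v0)
Op 3: gossip N0<->N1 -> N0.N0=(alive,v0) N0.N1=(alive,v0) N0.N2=(alive,v0) N0.N3=(alive,v0) | N1.N0=(alive,v0) N1.N1=(alive,v0) N1.N2=(alive,v0) N1.N3=(alive,v0)
Op 4: N1 marks N0=alive -> (alive,v1)
Op 5: gossip N1<->N2 -> N1.N0=(alive,v1) N1.N1=(alive,v0) N1.N2=(alive,v0) N1.N3=(alive,v0) | N2.N0=(alive,v1) N2.N1=(alive,v0) N2.N2=(alive,v0) N2.N3=(alive,v0)
Op 6: N3 marks N2=alive -> (alive,v1)
Op 7: N1 marks N0=dead -> (dead,v2)
Op 8: gossip N1<->N3 -> N1.N0=(dead,v2) N1.N1=(alive,v0) N1.N2=(alive,v1) N1.N3=(alive,v0) | N3.N0=(dead,v2) N3.N1=(alive,v0) N3.N2=(alive,v1) N3.N3=(alive,v0)
Op 9: gossip N2<->N1 -> N2.N0=(dead,v2) N2.N1=(alive,v0) N2.N2=(alive,v1) N2.N3=(alive,v0) | N1.N0=(dead,v2) N1.N1=(alive,v0) N1.N2=(alive,v1) N1.N3=(alive,v0)
Op 10: gossip N3<->N2 -> N3.N0=(dead,v2) N3.N1=(alive,v0) N3.N2=(alive,v1) N3.N3=(alive,v0) | N2.N0=(dead,v2) N2.N1=(alive,v0) N2.N2=(alive,v1) N2.N3=(alive,v0)
Op 11: gossip N3<->N2 -> N3.N0=(dead,v2) N3.N1=(alive,v0) N3.N2=(alive,v1) N3.N3=(alive,v0) | N2.N0=(dead,v2) N2.N1=(alive,v0) N2.N2=(alive,v1) N2.N3=(alive,v0)
Op 12: gossip N0<->N1 -> N0.N0=(dead,v2) N0.N1=(alive,v0) N0.N2=(alive,v1) N0.N3=(alive,v0) | N1.N0=(dead,v2) N1.N1=(alive,v0) N1.N2=(alive,v1) N1.N3=(alive,v0)

Answer: N0=dead,2 N1=alive,0 N2=alive,1 N3=alive,0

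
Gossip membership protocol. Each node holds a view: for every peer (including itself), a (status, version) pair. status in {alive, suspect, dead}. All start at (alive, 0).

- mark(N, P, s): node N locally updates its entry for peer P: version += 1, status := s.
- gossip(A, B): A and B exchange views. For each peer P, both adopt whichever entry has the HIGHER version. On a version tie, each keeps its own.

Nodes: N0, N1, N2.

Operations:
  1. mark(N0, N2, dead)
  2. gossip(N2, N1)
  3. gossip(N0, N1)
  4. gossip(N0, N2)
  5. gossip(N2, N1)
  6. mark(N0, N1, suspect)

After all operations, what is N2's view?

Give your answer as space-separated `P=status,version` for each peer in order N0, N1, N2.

Answer: N0=alive,0 N1=alive,0 N2=dead,1

Derivation:
Op 1: N0 marks N2=dead -> (dead,v1)
Op 2: gossip N2<->N1 -> N2.N0=(alive,v0) N2.N1=(alive,v0) N2.N2=(alive,v0) | N1.N0=(alive,v0) N1.N1=(alive,v0) N1.N2=(alive,v0)
Op 3: gossip N0<->N1 -> N0.N0=(alive,v0) N0.N1=(alive,v0) N0.N2=(dead,v1) | N1.N0=(alive,v0) N1.N1=(alive,v0) N1.N2=(dead,v1)
Op 4: gossip N0<->N2 -> N0.N0=(alive,v0) N0.N1=(alive,v0) N0.N2=(dead,v1) | N2.N0=(alive,v0) N2.N1=(alive,v0) N2.N2=(dead,v1)
Op 5: gossip N2<->N1 -> N2.N0=(alive,v0) N2.N1=(alive,v0) N2.N2=(dead,v1) | N1.N0=(alive,v0) N1.N1=(alive,v0) N1.N2=(dead,v1)
Op 6: N0 marks N1=suspect -> (suspect,v1)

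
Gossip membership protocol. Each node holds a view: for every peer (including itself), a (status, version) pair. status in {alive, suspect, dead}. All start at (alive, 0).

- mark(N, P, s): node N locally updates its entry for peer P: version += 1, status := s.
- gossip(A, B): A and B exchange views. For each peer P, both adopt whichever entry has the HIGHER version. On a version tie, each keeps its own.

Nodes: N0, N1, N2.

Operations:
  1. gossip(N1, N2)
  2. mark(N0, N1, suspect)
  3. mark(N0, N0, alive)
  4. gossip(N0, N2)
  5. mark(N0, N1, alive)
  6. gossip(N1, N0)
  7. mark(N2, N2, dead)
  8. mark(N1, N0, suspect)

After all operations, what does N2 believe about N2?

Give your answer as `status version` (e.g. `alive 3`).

Answer: dead 1

Derivation:
Op 1: gossip N1<->N2 -> N1.N0=(alive,v0) N1.N1=(alive,v0) N1.N2=(alive,v0) | N2.N0=(alive,v0) N2.N1=(alive,v0) N2.N2=(alive,v0)
Op 2: N0 marks N1=suspect -> (suspect,v1)
Op 3: N0 marks N0=alive -> (alive,v1)
Op 4: gossip N0<->N2 -> N0.N0=(alive,v1) N0.N1=(suspect,v1) N0.N2=(alive,v0) | N2.N0=(alive,v1) N2.N1=(suspect,v1) N2.N2=(alive,v0)
Op 5: N0 marks N1=alive -> (alive,v2)
Op 6: gossip N1<->N0 -> N1.N0=(alive,v1) N1.N1=(alive,v2) N1.N2=(alive,v0) | N0.N0=(alive,v1) N0.N1=(alive,v2) N0.N2=(alive,v0)
Op 7: N2 marks N2=dead -> (dead,v1)
Op 8: N1 marks N0=suspect -> (suspect,v2)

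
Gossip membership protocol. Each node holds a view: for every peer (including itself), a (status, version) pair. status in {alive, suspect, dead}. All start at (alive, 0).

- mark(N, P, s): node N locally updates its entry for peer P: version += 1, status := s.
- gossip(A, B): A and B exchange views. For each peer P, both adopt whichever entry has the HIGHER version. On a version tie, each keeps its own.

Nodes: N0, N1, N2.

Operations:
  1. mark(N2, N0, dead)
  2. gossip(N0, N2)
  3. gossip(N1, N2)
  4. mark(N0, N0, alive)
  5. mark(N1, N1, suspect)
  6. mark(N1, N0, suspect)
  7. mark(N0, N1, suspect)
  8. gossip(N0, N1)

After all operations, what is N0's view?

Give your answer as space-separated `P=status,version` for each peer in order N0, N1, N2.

Answer: N0=alive,2 N1=suspect,1 N2=alive,0

Derivation:
Op 1: N2 marks N0=dead -> (dead,v1)
Op 2: gossip N0<->N2 -> N0.N0=(dead,v1) N0.N1=(alive,v0) N0.N2=(alive,v0) | N2.N0=(dead,v1) N2.N1=(alive,v0) N2.N2=(alive,v0)
Op 3: gossip N1<->N2 -> N1.N0=(dead,v1) N1.N1=(alive,v0) N1.N2=(alive,v0) | N2.N0=(dead,v1) N2.N1=(alive,v0) N2.N2=(alive,v0)
Op 4: N0 marks N0=alive -> (alive,v2)
Op 5: N1 marks N1=suspect -> (suspect,v1)
Op 6: N1 marks N0=suspect -> (suspect,v2)
Op 7: N0 marks N1=suspect -> (suspect,v1)
Op 8: gossip N0<->N1 -> N0.N0=(alive,v2) N0.N1=(suspect,v1) N0.N2=(alive,v0) | N1.N0=(suspect,v2) N1.N1=(suspect,v1) N1.N2=(alive,v0)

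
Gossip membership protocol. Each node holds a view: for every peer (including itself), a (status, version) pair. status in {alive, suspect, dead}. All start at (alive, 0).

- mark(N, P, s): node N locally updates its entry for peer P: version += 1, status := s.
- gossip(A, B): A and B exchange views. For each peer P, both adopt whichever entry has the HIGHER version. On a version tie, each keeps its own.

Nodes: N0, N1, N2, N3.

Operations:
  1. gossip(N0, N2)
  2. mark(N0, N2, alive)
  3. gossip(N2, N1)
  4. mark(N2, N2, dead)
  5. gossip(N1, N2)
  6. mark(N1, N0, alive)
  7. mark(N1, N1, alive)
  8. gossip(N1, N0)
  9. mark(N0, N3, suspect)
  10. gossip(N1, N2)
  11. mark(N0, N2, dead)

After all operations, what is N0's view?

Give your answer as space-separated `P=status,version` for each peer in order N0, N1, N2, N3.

Op 1: gossip N0<->N2 -> N0.N0=(alive,v0) N0.N1=(alive,v0) N0.N2=(alive,v0) N0.N3=(alive,v0) | N2.N0=(alive,v0) N2.N1=(alive,v0) N2.N2=(alive,v0) N2.N3=(alive,v0)
Op 2: N0 marks N2=alive -> (alive,v1)
Op 3: gossip N2<->N1 -> N2.N0=(alive,v0) N2.N1=(alive,v0) N2.N2=(alive,v0) N2.N3=(alive,v0) | N1.N0=(alive,v0) N1.N1=(alive,v0) N1.N2=(alive,v0) N1.N3=(alive,v0)
Op 4: N2 marks N2=dead -> (dead,v1)
Op 5: gossip N1<->N2 -> N1.N0=(alive,v0) N1.N1=(alive,v0) N1.N2=(dead,v1) N1.N3=(alive,v0) | N2.N0=(alive,v0) N2.N1=(alive,v0) N2.N2=(dead,v1) N2.N3=(alive,v0)
Op 6: N1 marks N0=alive -> (alive,v1)
Op 7: N1 marks N1=alive -> (alive,v1)
Op 8: gossip N1<->N0 -> N1.N0=(alive,v1) N1.N1=(alive,v1) N1.N2=(dead,v1) N1.N3=(alive,v0) | N0.N0=(alive,v1) N0.N1=(alive,v1) N0.N2=(alive,v1) N0.N3=(alive,v0)
Op 9: N0 marks N3=suspect -> (suspect,v1)
Op 10: gossip N1<->N2 -> N1.N0=(alive,v1) N1.N1=(alive,v1) N1.N2=(dead,v1) N1.N3=(alive,v0) | N2.N0=(alive,v1) N2.N1=(alive,v1) N2.N2=(dead,v1) N2.N3=(alive,v0)
Op 11: N0 marks N2=dead -> (dead,v2)

Answer: N0=alive,1 N1=alive,1 N2=dead,2 N3=suspect,1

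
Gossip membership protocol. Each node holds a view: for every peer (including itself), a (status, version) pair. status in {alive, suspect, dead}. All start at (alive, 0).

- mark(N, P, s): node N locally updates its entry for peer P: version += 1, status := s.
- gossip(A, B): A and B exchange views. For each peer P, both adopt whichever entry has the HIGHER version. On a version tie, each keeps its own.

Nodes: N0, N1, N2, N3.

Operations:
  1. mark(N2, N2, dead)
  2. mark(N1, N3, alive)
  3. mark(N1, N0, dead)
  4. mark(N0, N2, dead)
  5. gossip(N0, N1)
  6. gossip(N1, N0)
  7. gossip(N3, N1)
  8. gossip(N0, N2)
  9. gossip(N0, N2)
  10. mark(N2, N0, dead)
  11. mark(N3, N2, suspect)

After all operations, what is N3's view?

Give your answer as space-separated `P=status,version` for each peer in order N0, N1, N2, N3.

Op 1: N2 marks N2=dead -> (dead,v1)
Op 2: N1 marks N3=alive -> (alive,v1)
Op 3: N1 marks N0=dead -> (dead,v1)
Op 4: N0 marks N2=dead -> (dead,v1)
Op 5: gossip N0<->N1 -> N0.N0=(dead,v1) N0.N1=(alive,v0) N0.N2=(dead,v1) N0.N3=(alive,v1) | N1.N0=(dead,v1) N1.N1=(alive,v0) N1.N2=(dead,v1) N1.N3=(alive,v1)
Op 6: gossip N1<->N0 -> N1.N0=(dead,v1) N1.N1=(alive,v0) N1.N2=(dead,v1) N1.N3=(alive,v1) | N0.N0=(dead,v1) N0.N1=(alive,v0) N0.N2=(dead,v1) N0.N3=(alive,v1)
Op 7: gossip N3<->N1 -> N3.N0=(dead,v1) N3.N1=(alive,v0) N3.N2=(dead,v1) N3.N3=(alive,v1) | N1.N0=(dead,v1) N1.N1=(alive,v0) N1.N2=(dead,v1) N1.N3=(alive,v1)
Op 8: gossip N0<->N2 -> N0.N0=(dead,v1) N0.N1=(alive,v0) N0.N2=(dead,v1) N0.N3=(alive,v1) | N2.N0=(dead,v1) N2.N1=(alive,v0) N2.N2=(dead,v1) N2.N3=(alive,v1)
Op 9: gossip N0<->N2 -> N0.N0=(dead,v1) N0.N1=(alive,v0) N0.N2=(dead,v1) N0.N3=(alive,v1) | N2.N0=(dead,v1) N2.N1=(alive,v0) N2.N2=(dead,v1) N2.N3=(alive,v1)
Op 10: N2 marks N0=dead -> (dead,v2)
Op 11: N3 marks N2=suspect -> (suspect,v2)

Answer: N0=dead,1 N1=alive,0 N2=suspect,2 N3=alive,1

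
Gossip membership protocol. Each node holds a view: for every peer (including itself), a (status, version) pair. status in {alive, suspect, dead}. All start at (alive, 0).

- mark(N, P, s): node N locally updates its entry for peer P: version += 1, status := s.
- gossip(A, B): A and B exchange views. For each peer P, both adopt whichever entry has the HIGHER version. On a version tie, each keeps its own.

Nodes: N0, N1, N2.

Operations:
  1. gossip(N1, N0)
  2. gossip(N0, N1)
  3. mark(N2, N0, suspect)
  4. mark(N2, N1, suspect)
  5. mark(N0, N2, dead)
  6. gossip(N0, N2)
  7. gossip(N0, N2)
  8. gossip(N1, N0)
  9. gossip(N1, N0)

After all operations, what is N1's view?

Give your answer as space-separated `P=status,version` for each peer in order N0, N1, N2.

Answer: N0=suspect,1 N1=suspect,1 N2=dead,1

Derivation:
Op 1: gossip N1<->N0 -> N1.N0=(alive,v0) N1.N1=(alive,v0) N1.N2=(alive,v0) | N0.N0=(alive,v0) N0.N1=(alive,v0) N0.N2=(alive,v0)
Op 2: gossip N0<->N1 -> N0.N0=(alive,v0) N0.N1=(alive,v0) N0.N2=(alive,v0) | N1.N0=(alive,v0) N1.N1=(alive,v0) N1.N2=(alive,v0)
Op 3: N2 marks N0=suspect -> (suspect,v1)
Op 4: N2 marks N1=suspect -> (suspect,v1)
Op 5: N0 marks N2=dead -> (dead,v1)
Op 6: gossip N0<->N2 -> N0.N0=(suspect,v1) N0.N1=(suspect,v1) N0.N2=(dead,v1) | N2.N0=(suspect,v1) N2.N1=(suspect,v1) N2.N2=(dead,v1)
Op 7: gossip N0<->N2 -> N0.N0=(suspect,v1) N0.N1=(suspect,v1) N0.N2=(dead,v1) | N2.N0=(suspect,v1) N2.N1=(suspect,v1) N2.N2=(dead,v1)
Op 8: gossip N1<->N0 -> N1.N0=(suspect,v1) N1.N1=(suspect,v1) N1.N2=(dead,v1) | N0.N0=(suspect,v1) N0.N1=(suspect,v1) N0.N2=(dead,v1)
Op 9: gossip N1<->N0 -> N1.N0=(suspect,v1) N1.N1=(suspect,v1) N1.N2=(dead,v1) | N0.N0=(suspect,v1) N0.N1=(suspect,v1) N0.N2=(dead,v1)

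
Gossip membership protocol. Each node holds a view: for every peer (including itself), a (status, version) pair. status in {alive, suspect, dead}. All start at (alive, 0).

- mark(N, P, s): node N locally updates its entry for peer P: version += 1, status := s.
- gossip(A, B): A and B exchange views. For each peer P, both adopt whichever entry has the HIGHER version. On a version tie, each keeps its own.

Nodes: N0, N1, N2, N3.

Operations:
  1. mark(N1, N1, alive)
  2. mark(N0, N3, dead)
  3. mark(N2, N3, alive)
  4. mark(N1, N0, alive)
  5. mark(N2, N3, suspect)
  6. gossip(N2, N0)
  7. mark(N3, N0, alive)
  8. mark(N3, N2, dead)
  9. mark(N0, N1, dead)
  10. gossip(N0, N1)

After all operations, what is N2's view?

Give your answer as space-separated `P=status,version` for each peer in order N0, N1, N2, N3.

Answer: N0=alive,0 N1=alive,0 N2=alive,0 N3=suspect,2

Derivation:
Op 1: N1 marks N1=alive -> (alive,v1)
Op 2: N0 marks N3=dead -> (dead,v1)
Op 3: N2 marks N3=alive -> (alive,v1)
Op 4: N1 marks N0=alive -> (alive,v1)
Op 5: N2 marks N3=suspect -> (suspect,v2)
Op 6: gossip N2<->N0 -> N2.N0=(alive,v0) N2.N1=(alive,v0) N2.N2=(alive,v0) N2.N3=(suspect,v2) | N0.N0=(alive,v0) N0.N1=(alive,v0) N0.N2=(alive,v0) N0.N3=(suspect,v2)
Op 7: N3 marks N0=alive -> (alive,v1)
Op 8: N3 marks N2=dead -> (dead,v1)
Op 9: N0 marks N1=dead -> (dead,v1)
Op 10: gossip N0<->N1 -> N0.N0=(alive,v1) N0.N1=(dead,v1) N0.N2=(alive,v0) N0.N3=(suspect,v2) | N1.N0=(alive,v1) N1.N1=(alive,v1) N1.N2=(alive,v0) N1.N3=(suspect,v2)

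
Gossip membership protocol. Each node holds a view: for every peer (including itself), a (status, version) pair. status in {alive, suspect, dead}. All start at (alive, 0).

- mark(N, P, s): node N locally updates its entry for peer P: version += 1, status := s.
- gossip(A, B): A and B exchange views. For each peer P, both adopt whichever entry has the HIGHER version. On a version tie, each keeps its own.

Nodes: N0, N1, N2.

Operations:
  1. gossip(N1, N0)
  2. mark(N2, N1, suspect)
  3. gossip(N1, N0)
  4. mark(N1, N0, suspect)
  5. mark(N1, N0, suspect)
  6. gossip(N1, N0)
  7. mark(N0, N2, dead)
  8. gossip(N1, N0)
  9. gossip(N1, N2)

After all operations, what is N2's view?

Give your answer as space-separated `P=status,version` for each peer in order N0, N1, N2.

Answer: N0=suspect,2 N1=suspect,1 N2=dead,1

Derivation:
Op 1: gossip N1<->N0 -> N1.N0=(alive,v0) N1.N1=(alive,v0) N1.N2=(alive,v0) | N0.N0=(alive,v0) N0.N1=(alive,v0) N0.N2=(alive,v0)
Op 2: N2 marks N1=suspect -> (suspect,v1)
Op 3: gossip N1<->N0 -> N1.N0=(alive,v0) N1.N1=(alive,v0) N1.N2=(alive,v0) | N0.N0=(alive,v0) N0.N1=(alive,v0) N0.N2=(alive,v0)
Op 4: N1 marks N0=suspect -> (suspect,v1)
Op 5: N1 marks N0=suspect -> (suspect,v2)
Op 6: gossip N1<->N0 -> N1.N0=(suspect,v2) N1.N1=(alive,v0) N1.N2=(alive,v0) | N0.N0=(suspect,v2) N0.N1=(alive,v0) N0.N2=(alive,v0)
Op 7: N0 marks N2=dead -> (dead,v1)
Op 8: gossip N1<->N0 -> N1.N0=(suspect,v2) N1.N1=(alive,v0) N1.N2=(dead,v1) | N0.N0=(suspect,v2) N0.N1=(alive,v0) N0.N2=(dead,v1)
Op 9: gossip N1<->N2 -> N1.N0=(suspect,v2) N1.N1=(suspect,v1) N1.N2=(dead,v1) | N2.N0=(suspect,v2) N2.N1=(suspect,v1) N2.N2=(dead,v1)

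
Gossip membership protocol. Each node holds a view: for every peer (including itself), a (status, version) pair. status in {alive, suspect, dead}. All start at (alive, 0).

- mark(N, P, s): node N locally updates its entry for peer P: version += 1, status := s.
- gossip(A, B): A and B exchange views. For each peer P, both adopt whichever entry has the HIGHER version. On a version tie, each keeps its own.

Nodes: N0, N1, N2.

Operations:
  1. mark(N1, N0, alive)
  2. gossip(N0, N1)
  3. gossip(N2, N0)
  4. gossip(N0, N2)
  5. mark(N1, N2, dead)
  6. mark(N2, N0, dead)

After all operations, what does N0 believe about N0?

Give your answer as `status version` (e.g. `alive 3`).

Op 1: N1 marks N0=alive -> (alive,v1)
Op 2: gossip N0<->N1 -> N0.N0=(alive,v1) N0.N1=(alive,v0) N0.N2=(alive,v0) | N1.N0=(alive,v1) N1.N1=(alive,v0) N1.N2=(alive,v0)
Op 3: gossip N2<->N0 -> N2.N0=(alive,v1) N2.N1=(alive,v0) N2.N2=(alive,v0) | N0.N0=(alive,v1) N0.N1=(alive,v0) N0.N2=(alive,v0)
Op 4: gossip N0<->N2 -> N0.N0=(alive,v1) N0.N1=(alive,v0) N0.N2=(alive,v0) | N2.N0=(alive,v1) N2.N1=(alive,v0) N2.N2=(alive,v0)
Op 5: N1 marks N2=dead -> (dead,v1)
Op 6: N2 marks N0=dead -> (dead,v2)

Answer: alive 1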